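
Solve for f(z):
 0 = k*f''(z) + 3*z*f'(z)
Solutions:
 f(z) = C1 + C2*sqrt(k)*erf(sqrt(6)*z*sqrt(1/k)/2)


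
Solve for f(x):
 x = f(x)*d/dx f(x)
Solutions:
 f(x) = -sqrt(C1 + x^2)
 f(x) = sqrt(C1 + x^2)


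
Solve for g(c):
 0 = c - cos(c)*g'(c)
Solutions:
 g(c) = C1 + Integral(c/cos(c), c)


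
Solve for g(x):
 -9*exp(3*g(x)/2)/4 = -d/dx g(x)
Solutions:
 g(x) = 2*log(-1/(C1 + 27*x))/3 + 2*log(2)
 g(x) = 2*log((-1/(C1 + 9*x))^(1/3)*(-3^(2/3)/3 - 3^(1/6)*I))
 g(x) = 2*log((-1/(C1 + 9*x))^(1/3)*(-3^(2/3)/3 + 3^(1/6)*I))


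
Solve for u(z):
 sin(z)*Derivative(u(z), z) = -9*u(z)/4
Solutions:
 u(z) = C1*(cos(z) + 1)^(9/8)/(cos(z) - 1)^(9/8)


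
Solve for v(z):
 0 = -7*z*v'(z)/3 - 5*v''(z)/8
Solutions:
 v(z) = C1 + C2*erf(2*sqrt(105)*z/15)


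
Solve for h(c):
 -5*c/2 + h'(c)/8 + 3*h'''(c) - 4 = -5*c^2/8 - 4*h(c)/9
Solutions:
 h(c) = C1*exp(-c*(-8*(2 + sqrt(4098)/32)^(1/3) + (2 + sqrt(4098)/32)^(-1/3))/48)*sin(sqrt(3)*c*((2 + sqrt(4098)/32)^(-1/3) + 8*(2 + sqrt(4098)/32)^(1/3))/48) + C2*exp(-c*(-8*(2 + sqrt(4098)/32)^(1/3) + (2 + sqrt(4098)/32)^(-1/3))/48)*cos(sqrt(3)*c*((2 + sqrt(4098)/32)^(-1/3) + 8*(2 + sqrt(4098)/32)^(1/3))/48) + C3*exp(c*(-8*(2 + sqrt(4098)/32)^(1/3) + (2 + sqrt(4098)/32)^(-1/3))/24) - 45*c^2/32 + 3285*c/512 + 117891/16384


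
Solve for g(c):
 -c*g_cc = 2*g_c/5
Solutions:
 g(c) = C1 + C2*c^(3/5)


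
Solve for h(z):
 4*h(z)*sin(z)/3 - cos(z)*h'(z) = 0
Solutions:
 h(z) = C1/cos(z)^(4/3)


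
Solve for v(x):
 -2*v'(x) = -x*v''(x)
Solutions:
 v(x) = C1 + C2*x^3


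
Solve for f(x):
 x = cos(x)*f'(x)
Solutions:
 f(x) = C1 + Integral(x/cos(x), x)


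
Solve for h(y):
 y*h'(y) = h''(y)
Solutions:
 h(y) = C1 + C2*erfi(sqrt(2)*y/2)


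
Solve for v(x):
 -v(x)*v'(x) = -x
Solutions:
 v(x) = -sqrt(C1 + x^2)
 v(x) = sqrt(C1 + x^2)


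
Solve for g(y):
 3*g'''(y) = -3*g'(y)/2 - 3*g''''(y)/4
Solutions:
 g(y) = C1 + C2*exp(y*(-8 + 16/(3*sqrt(465) + 91)^(1/3) + (3*sqrt(465) + 91)^(1/3))/6)*sin(sqrt(3)*y*(-(3*sqrt(465) + 91)^(1/3) + 16/(3*sqrt(465) + 91)^(1/3))/6) + C3*exp(y*(-8 + 16/(3*sqrt(465) + 91)^(1/3) + (3*sqrt(465) + 91)^(1/3))/6)*cos(sqrt(3)*y*(-(3*sqrt(465) + 91)^(1/3) + 16/(3*sqrt(465) + 91)^(1/3))/6) + C4*exp(-y*(16/(3*sqrt(465) + 91)^(1/3) + 4 + (3*sqrt(465) + 91)^(1/3))/3)


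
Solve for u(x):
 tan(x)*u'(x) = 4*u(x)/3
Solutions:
 u(x) = C1*sin(x)^(4/3)


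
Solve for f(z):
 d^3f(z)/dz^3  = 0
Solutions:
 f(z) = C1 + C2*z + C3*z^2


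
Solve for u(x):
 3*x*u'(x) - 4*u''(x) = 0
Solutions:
 u(x) = C1 + C2*erfi(sqrt(6)*x/4)


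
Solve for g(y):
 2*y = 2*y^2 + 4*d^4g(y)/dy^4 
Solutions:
 g(y) = C1 + C2*y + C3*y^2 + C4*y^3 - y^6/720 + y^5/240


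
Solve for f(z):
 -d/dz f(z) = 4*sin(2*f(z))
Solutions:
 f(z) = pi - acos((-C1 - exp(16*z))/(C1 - exp(16*z)))/2
 f(z) = acos((-C1 - exp(16*z))/(C1 - exp(16*z)))/2


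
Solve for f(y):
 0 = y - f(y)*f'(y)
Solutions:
 f(y) = -sqrt(C1 + y^2)
 f(y) = sqrt(C1 + y^2)


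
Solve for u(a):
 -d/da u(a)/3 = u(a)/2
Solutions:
 u(a) = C1*exp(-3*a/2)


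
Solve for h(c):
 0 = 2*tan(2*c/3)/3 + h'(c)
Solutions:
 h(c) = C1 + log(cos(2*c/3))


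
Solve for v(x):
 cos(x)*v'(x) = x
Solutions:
 v(x) = C1 + Integral(x/cos(x), x)


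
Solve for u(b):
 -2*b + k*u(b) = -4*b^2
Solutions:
 u(b) = 2*b*(1 - 2*b)/k


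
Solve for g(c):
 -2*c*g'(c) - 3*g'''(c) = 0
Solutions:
 g(c) = C1 + Integral(C2*airyai(-2^(1/3)*3^(2/3)*c/3) + C3*airybi(-2^(1/3)*3^(2/3)*c/3), c)


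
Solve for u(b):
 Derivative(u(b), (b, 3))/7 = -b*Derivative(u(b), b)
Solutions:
 u(b) = C1 + Integral(C2*airyai(-7^(1/3)*b) + C3*airybi(-7^(1/3)*b), b)


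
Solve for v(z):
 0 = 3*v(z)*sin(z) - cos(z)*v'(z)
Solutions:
 v(z) = C1/cos(z)^3


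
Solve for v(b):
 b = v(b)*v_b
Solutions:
 v(b) = -sqrt(C1 + b^2)
 v(b) = sqrt(C1 + b^2)


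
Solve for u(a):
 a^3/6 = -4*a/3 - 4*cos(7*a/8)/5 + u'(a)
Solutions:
 u(a) = C1 + a^4/24 + 2*a^2/3 + 32*sin(7*a/8)/35


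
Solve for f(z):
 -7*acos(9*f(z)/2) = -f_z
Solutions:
 Integral(1/acos(9*_y/2), (_y, f(z))) = C1 + 7*z


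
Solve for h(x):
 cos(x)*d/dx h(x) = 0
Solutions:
 h(x) = C1


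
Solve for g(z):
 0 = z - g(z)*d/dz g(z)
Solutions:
 g(z) = -sqrt(C1 + z^2)
 g(z) = sqrt(C1 + z^2)


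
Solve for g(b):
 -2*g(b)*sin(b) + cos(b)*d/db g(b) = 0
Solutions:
 g(b) = C1/cos(b)^2


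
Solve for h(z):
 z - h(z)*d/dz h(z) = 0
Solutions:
 h(z) = -sqrt(C1 + z^2)
 h(z) = sqrt(C1 + z^2)


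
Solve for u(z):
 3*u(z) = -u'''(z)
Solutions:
 u(z) = C3*exp(-3^(1/3)*z) + (C1*sin(3^(5/6)*z/2) + C2*cos(3^(5/6)*z/2))*exp(3^(1/3)*z/2)


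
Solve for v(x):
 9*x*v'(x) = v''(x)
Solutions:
 v(x) = C1 + C2*erfi(3*sqrt(2)*x/2)


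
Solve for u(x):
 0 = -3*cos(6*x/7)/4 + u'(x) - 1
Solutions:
 u(x) = C1 + x + 7*sin(6*x/7)/8


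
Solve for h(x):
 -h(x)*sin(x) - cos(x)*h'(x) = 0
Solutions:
 h(x) = C1*cos(x)


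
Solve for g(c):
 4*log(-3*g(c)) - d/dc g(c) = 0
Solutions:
 -Integral(1/(log(-_y) + log(3)), (_y, g(c)))/4 = C1 - c


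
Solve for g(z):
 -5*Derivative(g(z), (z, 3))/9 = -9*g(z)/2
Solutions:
 g(z) = C3*exp(3*10^(2/3)*3^(1/3)*z/10) + (C1*sin(3*10^(2/3)*3^(5/6)*z/20) + C2*cos(3*10^(2/3)*3^(5/6)*z/20))*exp(-3*10^(2/3)*3^(1/3)*z/20)


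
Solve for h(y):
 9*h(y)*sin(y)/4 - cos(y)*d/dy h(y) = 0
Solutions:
 h(y) = C1/cos(y)^(9/4)


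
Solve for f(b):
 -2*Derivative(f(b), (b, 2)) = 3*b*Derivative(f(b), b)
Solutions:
 f(b) = C1 + C2*erf(sqrt(3)*b/2)


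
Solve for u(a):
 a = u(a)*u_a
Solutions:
 u(a) = -sqrt(C1 + a^2)
 u(a) = sqrt(C1 + a^2)


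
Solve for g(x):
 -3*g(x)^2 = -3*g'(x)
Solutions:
 g(x) = -1/(C1 + x)


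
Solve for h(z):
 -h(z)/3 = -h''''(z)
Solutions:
 h(z) = C1*exp(-3^(3/4)*z/3) + C2*exp(3^(3/4)*z/3) + C3*sin(3^(3/4)*z/3) + C4*cos(3^(3/4)*z/3)


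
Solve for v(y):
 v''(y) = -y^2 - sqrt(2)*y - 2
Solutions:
 v(y) = C1 + C2*y - y^4/12 - sqrt(2)*y^3/6 - y^2


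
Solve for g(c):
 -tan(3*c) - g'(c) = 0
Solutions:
 g(c) = C1 + log(cos(3*c))/3


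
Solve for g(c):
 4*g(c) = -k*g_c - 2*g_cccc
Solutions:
 g(c) = C1*exp(c*(-sqrt(2)*3^(2/3)*sqrt((9*k^2 + sqrt(3)*sqrt(27*k^4 - 32768))^(1/3) + 32*3^(1/3)/(9*k^2 + sqrt(3)*sqrt(27*k^4 - 32768))^(1/3)) + 6*3^(1/6)*sqrt(sqrt(2)*k/sqrt((9*k^2 + sqrt(3)*sqrt(27*k^4 - 32768))^(1/3) + 32*3^(1/3)/(9*k^2 + sqrt(3)*sqrt(27*k^4 - 32768))^(1/3)) - (9*k^2 + sqrt(3)*sqrt(27*k^4 - 32768))^(1/3)/6 - 16*3^(1/3)/(3*(9*k^2 + sqrt(3)*sqrt(27*k^4 - 32768))^(1/3))))/12) + C2*exp(c*(sqrt(2)*3^(2/3)*sqrt((9*k^2 + sqrt(3)*sqrt(27*k^4 - 32768))^(1/3) + 32*3^(1/3)/(9*k^2 + sqrt(3)*sqrt(27*k^4 - 32768))^(1/3)) - 6*3^(1/6)*sqrt(-sqrt(2)*k/sqrt((9*k^2 + sqrt(3)*sqrt(27*k^4 - 32768))^(1/3) + 32*3^(1/3)/(9*k^2 + sqrt(3)*sqrt(27*k^4 - 32768))^(1/3)) - (9*k^2 + sqrt(3)*sqrt(27*k^4 - 32768))^(1/3)/6 - 16*3^(1/3)/(3*(9*k^2 + sqrt(3)*sqrt(27*k^4 - 32768))^(1/3))))/12) + C3*exp(c*(sqrt(2)*3^(2/3)*sqrt((9*k^2 + sqrt(3)*sqrt(27*k^4 - 32768))^(1/3) + 32*3^(1/3)/(9*k^2 + sqrt(3)*sqrt(27*k^4 - 32768))^(1/3)) + 6*3^(1/6)*sqrt(-sqrt(2)*k/sqrt((9*k^2 + sqrt(3)*sqrt(27*k^4 - 32768))^(1/3) + 32*3^(1/3)/(9*k^2 + sqrt(3)*sqrt(27*k^4 - 32768))^(1/3)) - (9*k^2 + sqrt(3)*sqrt(27*k^4 - 32768))^(1/3)/6 - 16*3^(1/3)/(3*(9*k^2 + sqrt(3)*sqrt(27*k^4 - 32768))^(1/3))))/12) + C4*exp(-c*(sqrt(2)*3^(2/3)*sqrt((9*k^2 + sqrt(3)*sqrt(27*k^4 - 32768))^(1/3) + 32*3^(1/3)/(9*k^2 + sqrt(3)*sqrt(27*k^4 - 32768))^(1/3)) + 6*3^(1/6)*sqrt(sqrt(2)*k/sqrt((9*k^2 + sqrt(3)*sqrt(27*k^4 - 32768))^(1/3) + 32*3^(1/3)/(9*k^2 + sqrt(3)*sqrt(27*k^4 - 32768))^(1/3)) - (9*k^2 + sqrt(3)*sqrt(27*k^4 - 32768))^(1/3)/6 - 16*3^(1/3)/(3*(9*k^2 + sqrt(3)*sqrt(27*k^4 - 32768))^(1/3))))/12)


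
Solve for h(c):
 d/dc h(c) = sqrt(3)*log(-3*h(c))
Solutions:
 -sqrt(3)*Integral(1/(log(-_y) + log(3)), (_y, h(c)))/3 = C1 - c


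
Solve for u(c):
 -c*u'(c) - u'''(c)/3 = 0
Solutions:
 u(c) = C1 + Integral(C2*airyai(-3^(1/3)*c) + C3*airybi(-3^(1/3)*c), c)


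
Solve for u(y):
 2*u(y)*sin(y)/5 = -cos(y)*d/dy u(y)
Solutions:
 u(y) = C1*cos(y)^(2/5)


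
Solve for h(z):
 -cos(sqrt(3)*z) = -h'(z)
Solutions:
 h(z) = C1 + sqrt(3)*sin(sqrt(3)*z)/3


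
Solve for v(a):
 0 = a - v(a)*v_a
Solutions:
 v(a) = -sqrt(C1 + a^2)
 v(a) = sqrt(C1 + a^2)


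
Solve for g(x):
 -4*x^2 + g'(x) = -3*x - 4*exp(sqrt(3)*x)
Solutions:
 g(x) = C1 + 4*x^3/3 - 3*x^2/2 - 4*sqrt(3)*exp(sqrt(3)*x)/3


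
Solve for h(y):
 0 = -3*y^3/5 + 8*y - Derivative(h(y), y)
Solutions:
 h(y) = C1 - 3*y^4/20 + 4*y^2


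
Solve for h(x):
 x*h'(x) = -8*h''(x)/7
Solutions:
 h(x) = C1 + C2*erf(sqrt(7)*x/4)


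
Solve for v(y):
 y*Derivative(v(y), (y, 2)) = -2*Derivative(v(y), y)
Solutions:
 v(y) = C1 + C2/y


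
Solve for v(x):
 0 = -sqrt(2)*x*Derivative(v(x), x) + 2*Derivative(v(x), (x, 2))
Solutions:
 v(x) = C1 + C2*erfi(2^(1/4)*x/2)


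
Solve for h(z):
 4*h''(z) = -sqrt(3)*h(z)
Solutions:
 h(z) = C1*sin(3^(1/4)*z/2) + C2*cos(3^(1/4)*z/2)


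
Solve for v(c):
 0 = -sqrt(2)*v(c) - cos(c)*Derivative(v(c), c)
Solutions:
 v(c) = C1*(sin(c) - 1)^(sqrt(2)/2)/(sin(c) + 1)^(sqrt(2)/2)


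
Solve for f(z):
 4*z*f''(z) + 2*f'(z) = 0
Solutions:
 f(z) = C1 + C2*sqrt(z)


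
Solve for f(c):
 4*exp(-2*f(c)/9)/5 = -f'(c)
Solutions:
 f(c) = 9*log(-sqrt(C1 - 4*c)) - 9*log(15) + 9*log(10)/2
 f(c) = 9*log(C1 - 4*c)/2 - 9*log(15) + 9*log(10)/2


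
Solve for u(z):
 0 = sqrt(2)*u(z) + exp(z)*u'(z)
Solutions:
 u(z) = C1*exp(sqrt(2)*exp(-z))


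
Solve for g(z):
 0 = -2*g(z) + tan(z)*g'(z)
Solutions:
 g(z) = C1*sin(z)^2


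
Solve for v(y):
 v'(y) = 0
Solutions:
 v(y) = C1


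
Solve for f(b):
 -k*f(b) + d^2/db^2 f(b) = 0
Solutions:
 f(b) = C1*exp(-b*sqrt(k)) + C2*exp(b*sqrt(k))


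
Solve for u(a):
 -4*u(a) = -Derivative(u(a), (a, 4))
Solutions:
 u(a) = C1*exp(-sqrt(2)*a) + C2*exp(sqrt(2)*a) + C3*sin(sqrt(2)*a) + C4*cos(sqrt(2)*a)


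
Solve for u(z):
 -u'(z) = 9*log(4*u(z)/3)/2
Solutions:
 2*Integral(1/(log(_y) - log(3) + 2*log(2)), (_y, u(z)))/9 = C1 - z


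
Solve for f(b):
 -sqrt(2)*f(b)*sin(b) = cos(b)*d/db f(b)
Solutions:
 f(b) = C1*cos(b)^(sqrt(2))


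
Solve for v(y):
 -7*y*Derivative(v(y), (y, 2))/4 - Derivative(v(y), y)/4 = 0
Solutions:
 v(y) = C1 + C2*y^(6/7)


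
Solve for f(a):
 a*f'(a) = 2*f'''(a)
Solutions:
 f(a) = C1 + Integral(C2*airyai(2^(2/3)*a/2) + C3*airybi(2^(2/3)*a/2), a)


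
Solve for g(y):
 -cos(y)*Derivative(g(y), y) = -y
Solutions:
 g(y) = C1 + Integral(y/cos(y), y)


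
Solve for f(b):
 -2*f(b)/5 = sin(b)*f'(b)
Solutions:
 f(b) = C1*(cos(b) + 1)^(1/5)/(cos(b) - 1)^(1/5)


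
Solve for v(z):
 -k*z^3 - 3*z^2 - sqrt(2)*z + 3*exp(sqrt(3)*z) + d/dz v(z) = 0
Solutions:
 v(z) = C1 + k*z^4/4 + z^3 + sqrt(2)*z^2/2 - sqrt(3)*exp(sqrt(3)*z)


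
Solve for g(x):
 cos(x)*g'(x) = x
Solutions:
 g(x) = C1 + Integral(x/cos(x), x)


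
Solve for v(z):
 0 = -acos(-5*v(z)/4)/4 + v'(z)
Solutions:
 Integral(1/acos(-5*_y/4), (_y, v(z))) = C1 + z/4


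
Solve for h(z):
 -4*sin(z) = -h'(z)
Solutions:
 h(z) = C1 - 4*cos(z)


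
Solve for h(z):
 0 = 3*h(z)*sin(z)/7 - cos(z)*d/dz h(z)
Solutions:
 h(z) = C1/cos(z)^(3/7)


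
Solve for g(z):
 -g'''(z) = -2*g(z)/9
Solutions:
 g(z) = C3*exp(6^(1/3)*z/3) + (C1*sin(2^(1/3)*3^(5/6)*z/6) + C2*cos(2^(1/3)*3^(5/6)*z/6))*exp(-6^(1/3)*z/6)


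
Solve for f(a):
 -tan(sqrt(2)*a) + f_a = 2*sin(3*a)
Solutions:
 f(a) = C1 - sqrt(2)*log(cos(sqrt(2)*a))/2 - 2*cos(3*a)/3


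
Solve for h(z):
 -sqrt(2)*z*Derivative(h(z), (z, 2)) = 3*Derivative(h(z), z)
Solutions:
 h(z) = C1 + C2*z^(1 - 3*sqrt(2)/2)


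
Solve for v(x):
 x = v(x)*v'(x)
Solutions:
 v(x) = -sqrt(C1 + x^2)
 v(x) = sqrt(C1 + x^2)


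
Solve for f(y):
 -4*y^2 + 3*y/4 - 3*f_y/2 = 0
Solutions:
 f(y) = C1 - 8*y^3/9 + y^2/4


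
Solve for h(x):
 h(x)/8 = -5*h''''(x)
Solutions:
 h(x) = (C1*sin(10^(3/4)*x/20) + C2*cos(10^(3/4)*x/20))*exp(-10^(3/4)*x/20) + (C3*sin(10^(3/4)*x/20) + C4*cos(10^(3/4)*x/20))*exp(10^(3/4)*x/20)


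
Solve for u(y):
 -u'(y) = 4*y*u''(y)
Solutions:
 u(y) = C1 + C2*y^(3/4)


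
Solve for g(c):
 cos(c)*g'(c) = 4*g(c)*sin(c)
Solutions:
 g(c) = C1/cos(c)^4


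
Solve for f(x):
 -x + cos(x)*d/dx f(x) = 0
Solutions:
 f(x) = C1 + Integral(x/cos(x), x)


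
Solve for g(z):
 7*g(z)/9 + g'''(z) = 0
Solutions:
 g(z) = C3*exp(-21^(1/3)*z/3) + (C1*sin(3^(5/6)*7^(1/3)*z/6) + C2*cos(3^(5/6)*7^(1/3)*z/6))*exp(21^(1/3)*z/6)


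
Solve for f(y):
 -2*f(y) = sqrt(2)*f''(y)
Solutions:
 f(y) = C1*sin(2^(1/4)*y) + C2*cos(2^(1/4)*y)


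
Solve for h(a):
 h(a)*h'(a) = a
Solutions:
 h(a) = -sqrt(C1 + a^2)
 h(a) = sqrt(C1 + a^2)


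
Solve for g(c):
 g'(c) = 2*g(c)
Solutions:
 g(c) = C1*exp(2*c)


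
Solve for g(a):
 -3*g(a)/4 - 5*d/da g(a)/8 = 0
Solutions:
 g(a) = C1*exp(-6*a/5)


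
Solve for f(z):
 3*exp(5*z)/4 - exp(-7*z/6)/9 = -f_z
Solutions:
 f(z) = C1 - 3*exp(5*z)/20 - 2*exp(-7*z/6)/21


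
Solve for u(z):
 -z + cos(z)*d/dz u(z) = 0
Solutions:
 u(z) = C1 + Integral(z/cos(z), z)


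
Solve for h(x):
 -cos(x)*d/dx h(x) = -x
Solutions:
 h(x) = C1 + Integral(x/cos(x), x)


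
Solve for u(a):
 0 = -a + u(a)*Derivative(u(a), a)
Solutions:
 u(a) = -sqrt(C1 + a^2)
 u(a) = sqrt(C1 + a^2)


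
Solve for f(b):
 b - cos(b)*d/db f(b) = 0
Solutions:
 f(b) = C1 + Integral(b/cos(b), b)


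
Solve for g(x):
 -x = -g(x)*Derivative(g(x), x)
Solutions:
 g(x) = -sqrt(C1 + x^2)
 g(x) = sqrt(C1 + x^2)


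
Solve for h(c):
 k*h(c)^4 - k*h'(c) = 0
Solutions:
 h(c) = (-1/(C1 + 3*c))^(1/3)
 h(c) = (-1/(C1 + c))^(1/3)*(-3^(2/3) - 3*3^(1/6)*I)/6
 h(c) = (-1/(C1 + c))^(1/3)*(-3^(2/3) + 3*3^(1/6)*I)/6


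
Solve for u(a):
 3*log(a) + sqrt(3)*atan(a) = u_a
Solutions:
 u(a) = C1 + 3*a*log(a) - 3*a + sqrt(3)*(a*atan(a) - log(a^2 + 1)/2)


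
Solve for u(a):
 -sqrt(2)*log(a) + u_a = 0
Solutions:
 u(a) = C1 + sqrt(2)*a*log(a) - sqrt(2)*a


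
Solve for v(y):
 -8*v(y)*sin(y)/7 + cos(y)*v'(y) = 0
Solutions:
 v(y) = C1/cos(y)^(8/7)


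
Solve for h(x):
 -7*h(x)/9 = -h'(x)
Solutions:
 h(x) = C1*exp(7*x/9)


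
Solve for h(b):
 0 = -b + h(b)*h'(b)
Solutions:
 h(b) = -sqrt(C1 + b^2)
 h(b) = sqrt(C1 + b^2)


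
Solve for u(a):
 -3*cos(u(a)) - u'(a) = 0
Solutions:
 u(a) = pi - asin((C1 + exp(6*a))/(C1 - exp(6*a)))
 u(a) = asin((C1 + exp(6*a))/(C1 - exp(6*a)))


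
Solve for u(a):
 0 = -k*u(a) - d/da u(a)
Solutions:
 u(a) = C1*exp(-a*k)


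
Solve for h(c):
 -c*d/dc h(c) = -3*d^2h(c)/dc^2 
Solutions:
 h(c) = C1 + C2*erfi(sqrt(6)*c/6)


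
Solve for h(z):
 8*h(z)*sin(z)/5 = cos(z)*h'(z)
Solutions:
 h(z) = C1/cos(z)^(8/5)


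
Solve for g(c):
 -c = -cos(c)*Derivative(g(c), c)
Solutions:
 g(c) = C1 + Integral(c/cos(c), c)


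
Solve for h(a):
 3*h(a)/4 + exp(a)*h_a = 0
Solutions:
 h(a) = C1*exp(3*exp(-a)/4)


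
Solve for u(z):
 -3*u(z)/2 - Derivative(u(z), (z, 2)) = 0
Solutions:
 u(z) = C1*sin(sqrt(6)*z/2) + C2*cos(sqrt(6)*z/2)


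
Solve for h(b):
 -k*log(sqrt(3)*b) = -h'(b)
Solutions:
 h(b) = C1 + b*k*log(b) - b*k + b*k*log(3)/2


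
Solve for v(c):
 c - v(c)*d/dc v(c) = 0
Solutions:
 v(c) = -sqrt(C1 + c^2)
 v(c) = sqrt(C1 + c^2)


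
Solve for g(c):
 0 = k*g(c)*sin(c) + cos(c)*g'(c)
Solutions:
 g(c) = C1*exp(k*log(cos(c)))


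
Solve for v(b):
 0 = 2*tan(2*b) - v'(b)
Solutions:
 v(b) = C1 - log(cos(2*b))


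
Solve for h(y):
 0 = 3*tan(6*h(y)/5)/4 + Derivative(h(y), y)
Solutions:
 h(y) = -5*asin(C1*exp(-9*y/10))/6 + 5*pi/6
 h(y) = 5*asin(C1*exp(-9*y/10))/6


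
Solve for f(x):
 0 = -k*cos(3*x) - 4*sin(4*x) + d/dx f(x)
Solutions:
 f(x) = C1 + k*sin(3*x)/3 - cos(4*x)


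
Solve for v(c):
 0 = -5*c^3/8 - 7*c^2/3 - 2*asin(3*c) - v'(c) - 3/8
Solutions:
 v(c) = C1 - 5*c^4/32 - 7*c^3/9 - 2*c*asin(3*c) - 3*c/8 - 2*sqrt(1 - 9*c^2)/3


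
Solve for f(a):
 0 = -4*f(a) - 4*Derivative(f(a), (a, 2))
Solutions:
 f(a) = C1*sin(a) + C2*cos(a)


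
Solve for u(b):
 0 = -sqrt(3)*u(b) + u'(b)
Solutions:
 u(b) = C1*exp(sqrt(3)*b)


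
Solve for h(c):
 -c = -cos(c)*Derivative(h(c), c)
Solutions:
 h(c) = C1 + Integral(c/cos(c), c)


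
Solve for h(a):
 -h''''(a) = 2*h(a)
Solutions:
 h(a) = (C1*sin(2^(3/4)*a/2) + C2*cos(2^(3/4)*a/2))*exp(-2^(3/4)*a/2) + (C3*sin(2^(3/4)*a/2) + C4*cos(2^(3/4)*a/2))*exp(2^(3/4)*a/2)


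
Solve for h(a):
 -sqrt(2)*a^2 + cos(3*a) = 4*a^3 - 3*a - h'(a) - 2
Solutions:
 h(a) = C1 + a^4 + sqrt(2)*a^3/3 - 3*a^2/2 - 2*a - sin(3*a)/3


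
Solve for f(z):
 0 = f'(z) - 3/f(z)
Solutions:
 f(z) = -sqrt(C1 + 6*z)
 f(z) = sqrt(C1 + 6*z)


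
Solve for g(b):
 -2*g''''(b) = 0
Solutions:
 g(b) = C1 + C2*b + C3*b^2 + C4*b^3


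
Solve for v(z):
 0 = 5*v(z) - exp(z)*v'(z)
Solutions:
 v(z) = C1*exp(-5*exp(-z))


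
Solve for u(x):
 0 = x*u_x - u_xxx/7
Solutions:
 u(x) = C1 + Integral(C2*airyai(7^(1/3)*x) + C3*airybi(7^(1/3)*x), x)


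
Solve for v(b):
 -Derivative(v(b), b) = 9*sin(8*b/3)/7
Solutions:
 v(b) = C1 + 27*cos(8*b/3)/56


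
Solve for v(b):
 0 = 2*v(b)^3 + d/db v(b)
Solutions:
 v(b) = -sqrt(2)*sqrt(-1/(C1 - 2*b))/2
 v(b) = sqrt(2)*sqrt(-1/(C1 - 2*b))/2


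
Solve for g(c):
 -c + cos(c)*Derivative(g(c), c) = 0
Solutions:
 g(c) = C1 + Integral(c/cos(c), c)


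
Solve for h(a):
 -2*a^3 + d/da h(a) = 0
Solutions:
 h(a) = C1 + a^4/2


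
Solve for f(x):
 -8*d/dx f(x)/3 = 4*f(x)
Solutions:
 f(x) = C1*exp(-3*x/2)


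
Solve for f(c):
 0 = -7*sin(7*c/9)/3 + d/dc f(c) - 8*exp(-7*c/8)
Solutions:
 f(c) = C1 - 3*cos(7*c/9) - 64*exp(-7*c/8)/7


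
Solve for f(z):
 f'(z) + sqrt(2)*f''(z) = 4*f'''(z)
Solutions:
 f(z) = C1 + C2*exp(-sqrt(2)*z/4) + C3*exp(sqrt(2)*z/2)


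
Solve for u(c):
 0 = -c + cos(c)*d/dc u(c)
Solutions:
 u(c) = C1 + Integral(c/cos(c), c)


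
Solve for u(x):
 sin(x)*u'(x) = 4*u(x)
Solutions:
 u(x) = C1*(cos(x)^2 - 2*cos(x) + 1)/(cos(x)^2 + 2*cos(x) + 1)


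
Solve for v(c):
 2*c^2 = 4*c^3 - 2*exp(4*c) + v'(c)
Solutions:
 v(c) = C1 - c^4 + 2*c^3/3 + exp(4*c)/2


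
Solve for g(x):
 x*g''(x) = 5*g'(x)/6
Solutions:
 g(x) = C1 + C2*x^(11/6)


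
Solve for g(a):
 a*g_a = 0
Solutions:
 g(a) = C1


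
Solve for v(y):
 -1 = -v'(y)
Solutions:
 v(y) = C1 + y


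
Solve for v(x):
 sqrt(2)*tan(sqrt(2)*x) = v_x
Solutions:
 v(x) = C1 - log(cos(sqrt(2)*x))


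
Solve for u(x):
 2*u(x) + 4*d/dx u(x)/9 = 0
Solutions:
 u(x) = C1*exp(-9*x/2)


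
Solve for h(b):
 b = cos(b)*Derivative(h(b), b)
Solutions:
 h(b) = C1 + Integral(b/cos(b), b)


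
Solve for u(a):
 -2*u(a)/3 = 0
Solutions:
 u(a) = 0


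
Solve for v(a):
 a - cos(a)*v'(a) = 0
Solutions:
 v(a) = C1 + Integral(a/cos(a), a)


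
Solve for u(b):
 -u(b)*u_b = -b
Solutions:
 u(b) = -sqrt(C1 + b^2)
 u(b) = sqrt(C1 + b^2)


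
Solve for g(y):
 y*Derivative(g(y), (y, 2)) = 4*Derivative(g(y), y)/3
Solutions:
 g(y) = C1 + C2*y^(7/3)


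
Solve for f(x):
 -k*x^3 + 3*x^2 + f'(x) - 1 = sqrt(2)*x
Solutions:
 f(x) = C1 + k*x^4/4 - x^3 + sqrt(2)*x^2/2 + x


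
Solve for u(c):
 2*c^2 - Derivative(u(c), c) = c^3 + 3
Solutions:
 u(c) = C1 - c^4/4 + 2*c^3/3 - 3*c


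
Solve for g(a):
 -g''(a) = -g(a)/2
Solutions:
 g(a) = C1*exp(-sqrt(2)*a/2) + C2*exp(sqrt(2)*a/2)


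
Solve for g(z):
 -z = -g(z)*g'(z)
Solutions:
 g(z) = -sqrt(C1 + z^2)
 g(z) = sqrt(C1 + z^2)


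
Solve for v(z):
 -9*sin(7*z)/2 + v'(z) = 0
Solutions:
 v(z) = C1 - 9*cos(7*z)/14


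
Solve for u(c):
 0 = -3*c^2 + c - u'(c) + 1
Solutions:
 u(c) = C1 - c^3 + c^2/2 + c


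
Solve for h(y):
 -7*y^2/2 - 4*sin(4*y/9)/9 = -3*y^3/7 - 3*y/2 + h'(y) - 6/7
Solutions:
 h(y) = C1 + 3*y^4/28 - 7*y^3/6 + 3*y^2/4 + 6*y/7 + cos(4*y/9)


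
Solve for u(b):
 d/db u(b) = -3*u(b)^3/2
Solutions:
 u(b) = -sqrt(-1/(C1 - 3*b))
 u(b) = sqrt(-1/(C1 - 3*b))


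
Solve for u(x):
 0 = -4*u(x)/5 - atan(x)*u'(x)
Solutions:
 u(x) = C1*exp(-4*Integral(1/atan(x), x)/5)


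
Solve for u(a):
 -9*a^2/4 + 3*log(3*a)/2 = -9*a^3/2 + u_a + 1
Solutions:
 u(a) = C1 + 9*a^4/8 - 3*a^3/4 + 3*a*log(a)/2 - 5*a/2 + 3*a*log(3)/2


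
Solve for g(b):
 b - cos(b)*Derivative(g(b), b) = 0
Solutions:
 g(b) = C1 + Integral(b/cos(b), b)


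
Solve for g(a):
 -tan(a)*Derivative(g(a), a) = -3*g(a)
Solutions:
 g(a) = C1*sin(a)^3


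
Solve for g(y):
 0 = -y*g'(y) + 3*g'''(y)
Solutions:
 g(y) = C1 + Integral(C2*airyai(3^(2/3)*y/3) + C3*airybi(3^(2/3)*y/3), y)


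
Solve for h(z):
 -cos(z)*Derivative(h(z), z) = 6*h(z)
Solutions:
 h(z) = C1*(sin(z)^3 - 3*sin(z)^2 + 3*sin(z) - 1)/(sin(z)^3 + 3*sin(z)^2 + 3*sin(z) + 1)


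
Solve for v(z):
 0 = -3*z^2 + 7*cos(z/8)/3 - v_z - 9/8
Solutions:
 v(z) = C1 - z^3 - 9*z/8 + 56*sin(z/8)/3


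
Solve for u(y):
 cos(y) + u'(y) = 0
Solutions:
 u(y) = C1 - sin(y)


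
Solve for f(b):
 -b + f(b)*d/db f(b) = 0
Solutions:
 f(b) = -sqrt(C1 + b^2)
 f(b) = sqrt(C1 + b^2)


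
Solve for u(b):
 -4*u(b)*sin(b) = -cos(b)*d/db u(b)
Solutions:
 u(b) = C1/cos(b)^4


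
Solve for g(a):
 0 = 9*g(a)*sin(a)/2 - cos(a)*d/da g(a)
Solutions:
 g(a) = C1/cos(a)^(9/2)


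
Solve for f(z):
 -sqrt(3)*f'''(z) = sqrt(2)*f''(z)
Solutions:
 f(z) = C1 + C2*z + C3*exp(-sqrt(6)*z/3)


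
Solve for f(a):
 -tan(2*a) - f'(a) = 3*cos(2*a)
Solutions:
 f(a) = C1 + log(cos(2*a))/2 - 3*sin(2*a)/2


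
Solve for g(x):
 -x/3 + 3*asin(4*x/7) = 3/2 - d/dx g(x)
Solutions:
 g(x) = C1 + x^2/6 - 3*x*asin(4*x/7) + 3*x/2 - 3*sqrt(49 - 16*x^2)/4


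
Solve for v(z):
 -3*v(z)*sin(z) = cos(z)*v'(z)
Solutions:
 v(z) = C1*cos(z)^3


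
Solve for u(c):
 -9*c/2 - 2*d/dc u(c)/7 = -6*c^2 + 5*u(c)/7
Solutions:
 u(c) = C1*exp(-5*c/2) + 42*c^2/5 - 651*c/50 + 651/125


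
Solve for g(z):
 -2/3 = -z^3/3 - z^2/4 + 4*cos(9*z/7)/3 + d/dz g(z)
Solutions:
 g(z) = C1 + z^4/12 + z^3/12 - 2*z/3 - 28*sin(9*z/7)/27


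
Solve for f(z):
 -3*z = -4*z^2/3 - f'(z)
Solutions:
 f(z) = C1 - 4*z^3/9 + 3*z^2/2


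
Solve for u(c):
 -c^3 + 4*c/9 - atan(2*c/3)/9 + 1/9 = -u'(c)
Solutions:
 u(c) = C1 + c^4/4 - 2*c^2/9 + c*atan(2*c/3)/9 - c/9 - log(4*c^2 + 9)/12


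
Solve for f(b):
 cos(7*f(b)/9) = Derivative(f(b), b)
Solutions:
 -b - 9*log(sin(7*f(b)/9) - 1)/14 + 9*log(sin(7*f(b)/9) + 1)/14 = C1


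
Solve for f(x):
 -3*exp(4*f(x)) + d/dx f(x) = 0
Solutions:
 f(x) = log(-(-1/(C1 + 12*x))^(1/4))
 f(x) = log(-1/(C1 + 12*x))/4
 f(x) = log(-I*(-1/(C1 + 12*x))^(1/4))
 f(x) = log(I*(-1/(C1 + 12*x))^(1/4))


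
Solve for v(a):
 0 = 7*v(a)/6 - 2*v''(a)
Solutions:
 v(a) = C1*exp(-sqrt(21)*a/6) + C2*exp(sqrt(21)*a/6)


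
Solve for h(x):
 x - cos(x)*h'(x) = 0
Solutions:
 h(x) = C1 + Integral(x/cos(x), x)


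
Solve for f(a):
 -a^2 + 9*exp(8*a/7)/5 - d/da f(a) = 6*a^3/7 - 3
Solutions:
 f(a) = C1 - 3*a^4/14 - a^3/3 + 3*a + 63*exp(8*a/7)/40


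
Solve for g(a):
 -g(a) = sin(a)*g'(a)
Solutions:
 g(a) = C1*sqrt(cos(a) + 1)/sqrt(cos(a) - 1)


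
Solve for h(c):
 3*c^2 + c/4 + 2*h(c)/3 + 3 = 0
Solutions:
 h(c) = -9*c^2/2 - 3*c/8 - 9/2


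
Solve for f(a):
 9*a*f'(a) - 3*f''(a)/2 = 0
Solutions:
 f(a) = C1 + C2*erfi(sqrt(3)*a)


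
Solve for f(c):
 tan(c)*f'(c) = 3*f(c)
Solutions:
 f(c) = C1*sin(c)^3


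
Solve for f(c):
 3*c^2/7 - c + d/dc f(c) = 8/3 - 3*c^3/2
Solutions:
 f(c) = C1 - 3*c^4/8 - c^3/7 + c^2/2 + 8*c/3


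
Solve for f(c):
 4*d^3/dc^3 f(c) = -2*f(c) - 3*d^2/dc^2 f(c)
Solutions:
 f(c) = C1*exp(c*(-2 + (12*sqrt(2) + 17)^(-1/3) + (12*sqrt(2) + 17)^(1/3))/8)*sin(sqrt(3)*c*(-(12*sqrt(2) + 17)^(1/3) + (12*sqrt(2) + 17)^(-1/3))/8) + C2*exp(c*(-2 + (12*sqrt(2) + 17)^(-1/3) + (12*sqrt(2) + 17)^(1/3))/8)*cos(sqrt(3)*c*(-(12*sqrt(2) + 17)^(1/3) + (12*sqrt(2) + 17)^(-1/3))/8) + C3*exp(-c*((12*sqrt(2) + 17)^(-1/3) + 1 + (12*sqrt(2) + 17)^(1/3))/4)


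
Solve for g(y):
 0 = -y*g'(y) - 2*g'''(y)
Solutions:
 g(y) = C1 + Integral(C2*airyai(-2^(2/3)*y/2) + C3*airybi(-2^(2/3)*y/2), y)


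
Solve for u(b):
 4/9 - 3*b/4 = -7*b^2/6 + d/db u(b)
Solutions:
 u(b) = C1 + 7*b^3/18 - 3*b^2/8 + 4*b/9


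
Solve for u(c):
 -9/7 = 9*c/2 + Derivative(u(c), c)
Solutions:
 u(c) = C1 - 9*c^2/4 - 9*c/7


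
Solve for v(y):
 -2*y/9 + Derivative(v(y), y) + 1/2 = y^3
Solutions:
 v(y) = C1 + y^4/4 + y^2/9 - y/2


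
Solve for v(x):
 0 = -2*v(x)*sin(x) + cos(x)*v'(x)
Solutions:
 v(x) = C1/cos(x)^2


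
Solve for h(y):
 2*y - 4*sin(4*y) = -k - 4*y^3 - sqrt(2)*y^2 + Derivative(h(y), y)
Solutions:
 h(y) = C1 + k*y + y^4 + sqrt(2)*y^3/3 + y^2 + cos(4*y)


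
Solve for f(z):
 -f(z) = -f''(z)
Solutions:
 f(z) = C1*exp(-z) + C2*exp(z)


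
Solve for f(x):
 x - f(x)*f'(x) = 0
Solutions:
 f(x) = -sqrt(C1 + x^2)
 f(x) = sqrt(C1 + x^2)


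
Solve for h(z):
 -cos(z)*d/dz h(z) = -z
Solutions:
 h(z) = C1 + Integral(z/cos(z), z)


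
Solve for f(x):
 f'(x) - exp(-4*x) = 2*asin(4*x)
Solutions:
 f(x) = C1 + 2*x*asin(4*x) + sqrt(1 - 16*x^2)/2 - exp(-4*x)/4


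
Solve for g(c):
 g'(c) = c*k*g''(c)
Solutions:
 g(c) = C1 + c^(((re(k) + 1)*re(k) + im(k)^2)/(re(k)^2 + im(k)^2))*(C2*sin(log(c)*Abs(im(k))/(re(k)^2 + im(k)^2)) + C3*cos(log(c)*im(k)/(re(k)^2 + im(k)^2)))


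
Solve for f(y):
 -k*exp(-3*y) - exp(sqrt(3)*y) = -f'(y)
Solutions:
 f(y) = C1 - k*exp(-3*y)/3 + sqrt(3)*exp(sqrt(3)*y)/3


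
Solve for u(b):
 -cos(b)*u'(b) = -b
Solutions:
 u(b) = C1 + Integral(b/cos(b), b)


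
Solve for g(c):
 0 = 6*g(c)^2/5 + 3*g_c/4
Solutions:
 g(c) = 5/(C1 + 8*c)


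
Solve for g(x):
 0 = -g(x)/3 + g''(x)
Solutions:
 g(x) = C1*exp(-sqrt(3)*x/3) + C2*exp(sqrt(3)*x/3)


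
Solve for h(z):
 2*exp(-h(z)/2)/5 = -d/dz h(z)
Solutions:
 h(z) = 2*log(C1 - z/5)


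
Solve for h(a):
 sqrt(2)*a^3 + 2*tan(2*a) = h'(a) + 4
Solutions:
 h(a) = C1 + sqrt(2)*a^4/4 - 4*a - log(cos(2*a))


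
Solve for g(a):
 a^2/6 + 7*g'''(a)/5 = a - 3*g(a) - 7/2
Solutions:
 g(a) = C3*exp(-15^(1/3)*7^(2/3)*a/7) - a^2/18 + a/3 + (C1*sin(3^(5/6)*5^(1/3)*7^(2/3)*a/14) + C2*cos(3^(5/6)*5^(1/3)*7^(2/3)*a/14))*exp(15^(1/3)*7^(2/3)*a/14) - 7/6


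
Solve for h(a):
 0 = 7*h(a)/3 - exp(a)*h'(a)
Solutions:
 h(a) = C1*exp(-7*exp(-a)/3)


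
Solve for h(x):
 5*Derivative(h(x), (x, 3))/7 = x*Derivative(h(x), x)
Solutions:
 h(x) = C1 + Integral(C2*airyai(5^(2/3)*7^(1/3)*x/5) + C3*airybi(5^(2/3)*7^(1/3)*x/5), x)


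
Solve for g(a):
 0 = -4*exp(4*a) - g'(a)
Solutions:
 g(a) = C1 - exp(4*a)


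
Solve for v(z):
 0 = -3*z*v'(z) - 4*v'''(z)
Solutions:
 v(z) = C1 + Integral(C2*airyai(-6^(1/3)*z/2) + C3*airybi(-6^(1/3)*z/2), z)


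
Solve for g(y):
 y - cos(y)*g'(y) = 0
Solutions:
 g(y) = C1 + Integral(y/cos(y), y)


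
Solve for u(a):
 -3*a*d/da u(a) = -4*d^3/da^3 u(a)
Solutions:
 u(a) = C1 + Integral(C2*airyai(6^(1/3)*a/2) + C3*airybi(6^(1/3)*a/2), a)


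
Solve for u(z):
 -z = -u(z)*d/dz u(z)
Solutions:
 u(z) = -sqrt(C1 + z^2)
 u(z) = sqrt(C1 + z^2)


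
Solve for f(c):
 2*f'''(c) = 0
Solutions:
 f(c) = C1 + C2*c + C3*c^2


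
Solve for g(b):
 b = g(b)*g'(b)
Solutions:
 g(b) = -sqrt(C1 + b^2)
 g(b) = sqrt(C1 + b^2)


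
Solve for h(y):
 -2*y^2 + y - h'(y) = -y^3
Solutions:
 h(y) = C1 + y^4/4 - 2*y^3/3 + y^2/2


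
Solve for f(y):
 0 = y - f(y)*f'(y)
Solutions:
 f(y) = -sqrt(C1 + y^2)
 f(y) = sqrt(C1 + y^2)


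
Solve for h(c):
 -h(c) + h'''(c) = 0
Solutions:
 h(c) = C3*exp(c) + (C1*sin(sqrt(3)*c/2) + C2*cos(sqrt(3)*c/2))*exp(-c/2)


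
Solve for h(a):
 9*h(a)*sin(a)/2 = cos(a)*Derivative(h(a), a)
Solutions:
 h(a) = C1/cos(a)^(9/2)


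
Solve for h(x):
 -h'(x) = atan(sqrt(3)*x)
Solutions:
 h(x) = C1 - x*atan(sqrt(3)*x) + sqrt(3)*log(3*x^2 + 1)/6


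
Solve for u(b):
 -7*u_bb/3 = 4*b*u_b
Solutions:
 u(b) = C1 + C2*erf(sqrt(42)*b/7)


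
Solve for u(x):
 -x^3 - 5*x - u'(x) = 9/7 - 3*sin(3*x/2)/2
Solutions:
 u(x) = C1 - x^4/4 - 5*x^2/2 - 9*x/7 - cos(3*x/2)


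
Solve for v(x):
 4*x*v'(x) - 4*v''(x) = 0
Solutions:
 v(x) = C1 + C2*erfi(sqrt(2)*x/2)


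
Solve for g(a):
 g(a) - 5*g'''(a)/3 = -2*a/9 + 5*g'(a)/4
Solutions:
 g(a) = C1*exp(-5^(1/3)*a*(5 - 5^(1/3))/20)*sin(sqrt(3)*5^(1/3)*a*(5^(1/3) + 5)/20) + C2*exp(-5^(1/3)*a*(5 - 5^(1/3))/20)*cos(sqrt(3)*5^(1/3)*a*(5^(1/3) + 5)/20) + C3*exp(5^(1/3)*a*(5 - 5^(1/3))/10) - 2*a/9 - 5/18


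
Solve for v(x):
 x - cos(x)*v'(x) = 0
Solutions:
 v(x) = C1 + Integral(x/cos(x), x)


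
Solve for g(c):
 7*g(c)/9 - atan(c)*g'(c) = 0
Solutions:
 g(c) = C1*exp(7*Integral(1/atan(c), c)/9)


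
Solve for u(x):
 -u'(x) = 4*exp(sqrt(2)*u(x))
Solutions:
 u(x) = sqrt(2)*(2*log(1/(C1 + 4*x)) - log(2))/4


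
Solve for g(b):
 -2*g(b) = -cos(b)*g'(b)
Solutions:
 g(b) = C1*(sin(b) + 1)/(sin(b) - 1)


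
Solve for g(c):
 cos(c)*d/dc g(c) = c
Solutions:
 g(c) = C1 + Integral(c/cos(c), c)


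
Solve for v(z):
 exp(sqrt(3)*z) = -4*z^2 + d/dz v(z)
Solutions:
 v(z) = C1 + 4*z^3/3 + sqrt(3)*exp(sqrt(3)*z)/3


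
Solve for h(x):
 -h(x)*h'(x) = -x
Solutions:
 h(x) = -sqrt(C1 + x^2)
 h(x) = sqrt(C1 + x^2)


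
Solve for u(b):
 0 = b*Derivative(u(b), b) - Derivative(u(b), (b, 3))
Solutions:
 u(b) = C1 + Integral(C2*airyai(b) + C3*airybi(b), b)


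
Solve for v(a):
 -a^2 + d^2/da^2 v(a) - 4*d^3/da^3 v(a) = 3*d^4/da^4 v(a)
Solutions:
 v(a) = C1 + C2*a + C3*exp(a*(-2 + sqrt(7))/3) + C4*exp(-a*(2 + sqrt(7))/3) + a^4/12 + 4*a^3/3 + 19*a^2


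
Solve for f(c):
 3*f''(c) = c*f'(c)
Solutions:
 f(c) = C1 + C2*erfi(sqrt(6)*c/6)


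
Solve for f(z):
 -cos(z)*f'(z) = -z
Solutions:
 f(z) = C1 + Integral(z/cos(z), z)


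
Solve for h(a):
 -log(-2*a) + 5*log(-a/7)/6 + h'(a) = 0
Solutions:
 h(a) = C1 + a*log(-a)/6 + a*(-1/6 + log(2) + 5*log(7)/6)


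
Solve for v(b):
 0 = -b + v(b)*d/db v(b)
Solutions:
 v(b) = -sqrt(C1 + b^2)
 v(b) = sqrt(C1 + b^2)


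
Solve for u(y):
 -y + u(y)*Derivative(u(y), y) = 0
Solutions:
 u(y) = -sqrt(C1 + y^2)
 u(y) = sqrt(C1 + y^2)


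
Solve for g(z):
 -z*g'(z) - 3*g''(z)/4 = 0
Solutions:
 g(z) = C1 + C2*erf(sqrt(6)*z/3)


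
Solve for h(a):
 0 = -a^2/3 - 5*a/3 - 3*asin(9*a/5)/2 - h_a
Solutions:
 h(a) = C1 - a^3/9 - 5*a^2/6 - 3*a*asin(9*a/5)/2 - sqrt(25 - 81*a^2)/6


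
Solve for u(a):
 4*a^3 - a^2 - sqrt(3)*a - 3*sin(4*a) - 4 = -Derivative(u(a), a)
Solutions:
 u(a) = C1 - a^4 + a^3/3 + sqrt(3)*a^2/2 + 4*a - 3*cos(4*a)/4


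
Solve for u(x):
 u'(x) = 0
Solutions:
 u(x) = C1


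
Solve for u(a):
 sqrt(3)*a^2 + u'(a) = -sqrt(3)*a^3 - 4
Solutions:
 u(a) = C1 - sqrt(3)*a^4/4 - sqrt(3)*a^3/3 - 4*a


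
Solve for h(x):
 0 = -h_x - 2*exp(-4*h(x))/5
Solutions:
 h(x) = log(-I*(C1 - 8*x/5)^(1/4))
 h(x) = log(I*(C1 - 8*x/5)^(1/4))
 h(x) = log(-(C1 - 8*x/5)^(1/4))
 h(x) = log(C1 - 8*x/5)/4


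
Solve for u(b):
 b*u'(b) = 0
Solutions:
 u(b) = C1


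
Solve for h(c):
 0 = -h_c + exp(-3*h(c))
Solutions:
 h(c) = log(C1 + 3*c)/3
 h(c) = log((-3^(1/3) - 3^(5/6)*I)*(C1 + c)^(1/3)/2)
 h(c) = log((-3^(1/3) + 3^(5/6)*I)*(C1 + c)^(1/3)/2)


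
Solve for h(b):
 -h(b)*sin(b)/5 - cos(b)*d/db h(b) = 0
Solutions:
 h(b) = C1*cos(b)^(1/5)


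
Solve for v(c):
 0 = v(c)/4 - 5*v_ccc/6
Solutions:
 v(c) = C3*exp(10^(2/3)*3^(1/3)*c/10) + (C1*sin(10^(2/3)*3^(5/6)*c/20) + C2*cos(10^(2/3)*3^(5/6)*c/20))*exp(-10^(2/3)*3^(1/3)*c/20)


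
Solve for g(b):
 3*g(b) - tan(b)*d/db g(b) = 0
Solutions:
 g(b) = C1*sin(b)^3


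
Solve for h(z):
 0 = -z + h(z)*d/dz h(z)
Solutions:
 h(z) = -sqrt(C1 + z^2)
 h(z) = sqrt(C1 + z^2)


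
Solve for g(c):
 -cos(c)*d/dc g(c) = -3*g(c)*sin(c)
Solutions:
 g(c) = C1/cos(c)^3


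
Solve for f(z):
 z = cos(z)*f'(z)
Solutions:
 f(z) = C1 + Integral(z/cos(z), z)


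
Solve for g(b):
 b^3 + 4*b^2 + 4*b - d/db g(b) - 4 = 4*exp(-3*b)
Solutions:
 g(b) = C1 + b^4/4 + 4*b^3/3 + 2*b^2 - 4*b + 4*exp(-3*b)/3


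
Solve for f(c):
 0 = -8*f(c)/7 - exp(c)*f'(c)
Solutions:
 f(c) = C1*exp(8*exp(-c)/7)


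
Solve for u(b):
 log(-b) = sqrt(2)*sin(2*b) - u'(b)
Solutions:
 u(b) = C1 - b*log(-b) + b - sqrt(2)*cos(2*b)/2


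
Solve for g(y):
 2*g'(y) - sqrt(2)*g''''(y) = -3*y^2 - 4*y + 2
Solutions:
 g(y) = C1 + C4*exp(2^(1/6)*y) - y^3/2 - y^2 + y + (C2*sin(2^(1/6)*sqrt(3)*y/2) + C3*cos(2^(1/6)*sqrt(3)*y/2))*exp(-2^(1/6)*y/2)


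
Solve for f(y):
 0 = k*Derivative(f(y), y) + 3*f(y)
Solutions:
 f(y) = C1*exp(-3*y/k)


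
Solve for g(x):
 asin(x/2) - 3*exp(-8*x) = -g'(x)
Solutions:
 g(x) = C1 - x*asin(x/2) - sqrt(4 - x^2) - 3*exp(-8*x)/8


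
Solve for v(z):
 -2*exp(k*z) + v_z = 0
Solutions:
 v(z) = C1 + 2*exp(k*z)/k


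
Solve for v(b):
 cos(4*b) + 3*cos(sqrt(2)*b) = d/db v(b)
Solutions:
 v(b) = C1 + sin(4*b)/4 + 3*sqrt(2)*sin(sqrt(2)*b)/2


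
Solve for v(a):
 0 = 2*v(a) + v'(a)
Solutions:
 v(a) = C1*exp(-2*a)


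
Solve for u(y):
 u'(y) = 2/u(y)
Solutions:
 u(y) = -sqrt(C1 + 4*y)
 u(y) = sqrt(C1 + 4*y)


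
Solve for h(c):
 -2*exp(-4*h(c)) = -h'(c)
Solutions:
 h(c) = log(-I*(C1 + 8*c)^(1/4))
 h(c) = log(I*(C1 + 8*c)^(1/4))
 h(c) = log(-(C1 + 8*c)^(1/4))
 h(c) = log(C1 + 8*c)/4


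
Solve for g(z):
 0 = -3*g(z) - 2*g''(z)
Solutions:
 g(z) = C1*sin(sqrt(6)*z/2) + C2*cos(sqrt(6)*z/2)


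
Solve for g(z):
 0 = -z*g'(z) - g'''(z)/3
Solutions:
 g(z) = C1 + Integral(C2*airyai(-3^(1/3)*z) + C3*airybi(-3^(1/3)*z), z)


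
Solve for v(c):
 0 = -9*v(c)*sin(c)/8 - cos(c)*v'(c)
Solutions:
 v(c) = C1*cos(c)^(9/8)


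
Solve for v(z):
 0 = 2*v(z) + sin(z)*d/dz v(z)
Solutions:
 v(z) = C1*(cos(z) + 1)/(cos(z) - 1)


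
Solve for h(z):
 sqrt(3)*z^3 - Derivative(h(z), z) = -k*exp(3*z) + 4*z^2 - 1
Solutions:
 h(z) = C1 + k*exp(3*z)/3 + sqrt(3)*z^4/4 - 4*z^3/3 + z


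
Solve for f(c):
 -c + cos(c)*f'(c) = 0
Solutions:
 f(c) = C1 + Integral(c/cos(c), c)


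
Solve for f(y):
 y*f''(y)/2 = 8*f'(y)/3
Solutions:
 f(y) = C1 + C2*y^(19/3)


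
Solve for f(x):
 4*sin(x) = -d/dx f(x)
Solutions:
 f(x) = C1 + 4*cos(x)


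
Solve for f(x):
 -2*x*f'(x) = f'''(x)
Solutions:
 f(x) = C1 + Integral(C2*airyai(-2^(1/3)*x) + C3*airybi(-2^(1/3)*x), x)


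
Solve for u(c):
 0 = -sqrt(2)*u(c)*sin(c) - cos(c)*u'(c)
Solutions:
 u(c) = C1*cos(c)^(sqrt(2))


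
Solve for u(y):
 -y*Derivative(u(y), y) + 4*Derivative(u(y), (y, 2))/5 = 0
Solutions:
 u(y) = C1 + C2*erfi(sqrt(10)*y/4)


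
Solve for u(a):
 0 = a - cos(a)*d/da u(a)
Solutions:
 u(a) = C1 + Integral(a/cos(a), a)


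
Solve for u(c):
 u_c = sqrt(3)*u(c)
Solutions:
 u(c) = C1*exp(sqrt(3)*c)


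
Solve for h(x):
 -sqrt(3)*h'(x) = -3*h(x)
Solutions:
 h(x) = C1*exp(sqrt(3)*x)


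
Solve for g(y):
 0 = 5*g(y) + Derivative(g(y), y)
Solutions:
 g(y) = C1*exp(-5*y)


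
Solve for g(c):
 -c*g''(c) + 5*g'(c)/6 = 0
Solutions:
 g(c) = C1 + C2*c^(11/6)


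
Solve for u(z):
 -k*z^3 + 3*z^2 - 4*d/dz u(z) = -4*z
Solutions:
 u(z) = C1 - k*z^4/16 + z^3/4 + z^2/2


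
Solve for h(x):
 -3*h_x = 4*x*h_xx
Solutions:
 h(x) = C1 + C2*x^(1/4)


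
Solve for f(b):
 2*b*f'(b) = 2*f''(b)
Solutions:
 f(b) = C1 + C2*erfi(sqrt(2)*b/2)


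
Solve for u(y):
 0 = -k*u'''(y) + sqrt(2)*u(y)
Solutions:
 u(y) = C1*exp(2^(1/6)*y*(1/k)^(1/3)) + C2*exp(2^(1/6)*y*(-1 + sqrt(3)*I)*(1/k)^(1/3)/2) + C3*exp(-2^(1/6)*y*(1 + sqrt(3)*I)*(1/k)^(1/3)/2)


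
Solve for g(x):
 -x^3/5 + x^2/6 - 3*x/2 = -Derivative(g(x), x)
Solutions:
 g(x) = C1 + x^4/20 - x^3/18 + 3*x^2/4


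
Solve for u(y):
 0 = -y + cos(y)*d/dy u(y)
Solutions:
 u(y) = C1 + Integral(y/cos(y), y)


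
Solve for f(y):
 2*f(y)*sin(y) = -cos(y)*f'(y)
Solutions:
 f(y) = C1*cos(y)^2


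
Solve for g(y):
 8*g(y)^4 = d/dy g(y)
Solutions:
 g(y) = (-1/(C1 + 24*y))^(1/3)
 g(y) = (-1/(C1 + 8*y))^(1/3)*(-3^(2/3) - 3*3^(1/6)*I)/6
 g(y) = (-1/(C1 + 8*y))^(1/3)*(-3^(2/3) + 3*3^(1/6)*I)/6


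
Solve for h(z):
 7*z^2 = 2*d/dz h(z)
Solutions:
 h(z) = C1 + 7*z^3/6


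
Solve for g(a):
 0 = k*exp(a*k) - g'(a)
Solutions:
 g(a) = C1 + exp(a*k)


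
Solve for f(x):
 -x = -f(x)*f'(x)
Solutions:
 f(x) = -sqrt(C1 + x^2)
 f(x) = sqrt(C1 + x^2)


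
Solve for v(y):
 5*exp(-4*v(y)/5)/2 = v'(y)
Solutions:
 v(y) = 5*log(-I*(C1 + 2*y)^(1/4))
 v(y) = 5*log(I*(C1 + 2*y)^(1/4))
 v(y) = 5*log(-(C1 + 2*y)^(1/4))
 v(y) = 5*log(C1 + 2*y)/4


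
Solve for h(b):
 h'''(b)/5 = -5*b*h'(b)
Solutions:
 h(b) = C1 + Integral(C2*airyai(-5^(2/3)*b) + C3*airybi(-5^(2/3)*b), b)


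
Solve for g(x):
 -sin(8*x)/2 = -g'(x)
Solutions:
 g(x) = C1 - cos(8*x)/16


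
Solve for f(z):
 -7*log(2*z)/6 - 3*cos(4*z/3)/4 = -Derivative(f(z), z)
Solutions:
 f(z) = C1 + 7*z*log(z)/6 - 7*z/6 + 7*z*log(2)/6 + 9*sin(4*z/3)/16


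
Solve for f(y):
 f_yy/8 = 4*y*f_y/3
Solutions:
 f(y) = C1 + C2*erfi(4*sqrt(3)*y/3)


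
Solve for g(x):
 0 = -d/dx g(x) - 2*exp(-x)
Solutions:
 g(x) = C1 + 2*exp(-x)


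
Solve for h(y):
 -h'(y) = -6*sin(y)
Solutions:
 h(y) = C1 - 6*cos(y)


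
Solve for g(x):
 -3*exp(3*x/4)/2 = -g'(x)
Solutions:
 g(x) = C1 + 2*exp(3*x/4)


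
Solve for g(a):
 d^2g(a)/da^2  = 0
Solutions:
 g(a) = C1 + C2*a


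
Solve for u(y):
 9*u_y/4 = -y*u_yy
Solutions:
 u(y) = C1 + C2/y^(5/4)


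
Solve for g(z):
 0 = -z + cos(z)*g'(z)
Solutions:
 g(z) = C1 + Integral(z/cos(z), z)


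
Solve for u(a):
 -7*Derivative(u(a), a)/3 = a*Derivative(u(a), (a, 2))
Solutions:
 u(a) = C1 + C2/a^(4/3)


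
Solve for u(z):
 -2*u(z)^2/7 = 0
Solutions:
 u(z) = 0


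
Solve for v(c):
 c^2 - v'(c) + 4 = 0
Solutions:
 v(c) = C1 + c^3/3 + 4*c


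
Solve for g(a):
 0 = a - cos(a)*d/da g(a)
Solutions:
 g(a) = C1 + Integral(a/cos(a), a)


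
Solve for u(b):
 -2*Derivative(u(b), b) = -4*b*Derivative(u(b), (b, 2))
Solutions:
 u(b) = C1 + C2*b^(3/2)


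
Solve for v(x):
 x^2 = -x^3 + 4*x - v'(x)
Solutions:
 v(x) = C1 - x^4/4 - x^3/3 + 2*x^2


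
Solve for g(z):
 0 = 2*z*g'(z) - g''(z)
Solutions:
 g(z) = C1 + C2*erfi(z)


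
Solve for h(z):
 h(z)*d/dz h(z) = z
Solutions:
 h(z) = -sqrt(C1 + z^2)
 h(z) = sqrt(C1 + z^2)


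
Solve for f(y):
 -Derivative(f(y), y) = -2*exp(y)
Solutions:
 f(y) = C1 + 2*exp(y)


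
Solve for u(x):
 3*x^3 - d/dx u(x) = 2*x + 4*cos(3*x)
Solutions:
 u(x) = C1 + 3*x^4/4 - x^2 - 4*sin(3*x)/3


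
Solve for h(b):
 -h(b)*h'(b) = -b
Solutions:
 h(b) = -sqrt(C1 + b^2)
 h(b) = sqrt(C1 + b^2)


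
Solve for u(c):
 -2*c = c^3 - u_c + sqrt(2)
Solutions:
 u(c) = C1 + c^4/4 + c^2 + sqrt(2)*c


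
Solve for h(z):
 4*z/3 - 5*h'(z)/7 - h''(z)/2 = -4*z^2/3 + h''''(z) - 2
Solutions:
 h(z) = C1 + C2*exp(z*(-7*28^(1/3)*3^(2/3)/(90 + sqrt(8394))^(1/3) + 294^(1/3)*(90 + sqrt(8394))^(1/3))/84)*sin(3^(1/6)*z*(21*28^(1/3)/(90 + sqrt(8394))^(1/3) + 3^(2/3)*98^(1/3)*(90 + sqrt(8394))^(1/3))/84) + C3*exp(z*(-7*28^(1/3)*3^(2/3)/(90 + sqrt(8394))^(1/3) + 294^(1/3)*(90 + sqrt(8394))^(1/3))/84)*cos(3^(1/6)*z*(21*28^(1/3)/(90 + sqrt(8394))^(1/3) + 3^(2/3)*98^(1/3)*(90 + sqrt(8394))^(1/3))/84) + C4*exp(-z*(-7*28^(1/3)*3^(2/3)/(90 + sqrt(8394))^(1/3) + 294^(1/3)*(90 + sqrt(8394))^(1/3))/42) + 28*z^3/45 - 28*z^2/75 + 1246*z/375
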